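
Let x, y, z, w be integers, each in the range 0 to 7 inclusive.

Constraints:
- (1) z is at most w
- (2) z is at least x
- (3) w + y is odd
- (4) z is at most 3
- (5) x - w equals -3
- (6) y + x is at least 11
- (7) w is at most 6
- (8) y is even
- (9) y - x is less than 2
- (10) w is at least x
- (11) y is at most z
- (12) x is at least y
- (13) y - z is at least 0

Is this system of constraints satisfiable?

Unsatisfiable

From constraints 4 and 11: y ≤ z ≤ 3. From constraints 7 and 10: x ≤ w ≤ 6. Hence y + x ≤ 9. But constraint 6 requires y + x ≥ 11, and 11 > 9. Contradiction.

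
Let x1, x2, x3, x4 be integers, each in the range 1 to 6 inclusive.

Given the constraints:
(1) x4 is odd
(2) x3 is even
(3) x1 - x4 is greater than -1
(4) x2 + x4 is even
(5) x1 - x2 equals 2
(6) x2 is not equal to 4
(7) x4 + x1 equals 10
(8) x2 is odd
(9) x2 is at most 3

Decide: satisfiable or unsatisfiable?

Setting (x1, x2, x3, x4) = (5, 3, 6, 5) satisfies everything: constraint 3: x1 - x4 = 0; constraint 5: x1 - x2 = 2; constraint 7: x4 + x1 = 10, and the others follow.

Satisfiable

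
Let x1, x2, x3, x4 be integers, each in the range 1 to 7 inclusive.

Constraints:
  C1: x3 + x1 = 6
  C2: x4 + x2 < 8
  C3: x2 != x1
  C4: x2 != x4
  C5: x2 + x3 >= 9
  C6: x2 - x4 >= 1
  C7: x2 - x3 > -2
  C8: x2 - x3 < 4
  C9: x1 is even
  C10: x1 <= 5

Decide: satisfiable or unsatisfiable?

Take x1 = 2, x2 = 5, x3 = 4, x4 = 2. Then constraint 1: x3 + x1 = 6; constraint 2: x4 + x2 = 7; constraint 5: x2 + x3 = 9, and every other listed constraint is also met.

Satisfiable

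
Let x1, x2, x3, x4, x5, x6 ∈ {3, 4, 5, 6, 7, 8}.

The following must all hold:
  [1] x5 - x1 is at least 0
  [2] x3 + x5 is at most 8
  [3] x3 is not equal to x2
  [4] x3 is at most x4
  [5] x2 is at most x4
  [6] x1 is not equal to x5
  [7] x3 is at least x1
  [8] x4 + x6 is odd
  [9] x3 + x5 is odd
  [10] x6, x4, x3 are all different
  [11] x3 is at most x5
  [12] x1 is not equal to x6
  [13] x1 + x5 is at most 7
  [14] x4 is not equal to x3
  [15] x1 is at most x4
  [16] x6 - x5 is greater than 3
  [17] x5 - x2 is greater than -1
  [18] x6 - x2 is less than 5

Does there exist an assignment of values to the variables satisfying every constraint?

The assignment x1 = 3, x2 = 4, x3 = 3, x4 = 7, x5 = 4, x6 = 8 works:
  constraint 1 holds since x5 - x1 = 1.
  constraint 2 holds since x3 + x5 = 7.
  constraint 13 holds since x1 + x5 = 7.
The rest check out directly.

Satisfiable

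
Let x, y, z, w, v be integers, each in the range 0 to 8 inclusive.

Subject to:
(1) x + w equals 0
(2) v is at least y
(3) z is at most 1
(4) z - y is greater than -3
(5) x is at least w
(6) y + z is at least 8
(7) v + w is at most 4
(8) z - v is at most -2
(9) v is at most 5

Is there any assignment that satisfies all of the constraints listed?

From constraints 2 and 9: y ≤ v ≤ 5. From constraint 3: z ≤ 1. Hence y + z ≤ 6. But constraint 6 requires y + z ≥ 8, and 8 > 6. Contradiction.

Unsatisfiable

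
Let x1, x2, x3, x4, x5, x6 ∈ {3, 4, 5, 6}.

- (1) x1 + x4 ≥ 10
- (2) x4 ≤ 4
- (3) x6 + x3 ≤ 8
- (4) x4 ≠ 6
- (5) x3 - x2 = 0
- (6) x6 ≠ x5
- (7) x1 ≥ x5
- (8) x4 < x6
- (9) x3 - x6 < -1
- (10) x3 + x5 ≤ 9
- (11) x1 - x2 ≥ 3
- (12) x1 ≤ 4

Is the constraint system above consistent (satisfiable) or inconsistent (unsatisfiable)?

Unsatisfiable

From constraint 12: x1 ≤ 4. From constraint 2: x4 ≤ 4. Hence x1 + x4 ≤ 8. But constraint 1 requires x1 + x4 ≥ 10, and 10 > 8. Contradiction.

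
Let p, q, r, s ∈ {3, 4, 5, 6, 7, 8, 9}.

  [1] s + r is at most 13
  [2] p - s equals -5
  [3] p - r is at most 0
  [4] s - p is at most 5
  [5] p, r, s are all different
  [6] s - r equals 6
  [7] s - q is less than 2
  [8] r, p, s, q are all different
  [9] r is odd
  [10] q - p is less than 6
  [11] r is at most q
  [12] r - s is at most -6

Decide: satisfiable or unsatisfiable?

Unsatisfiable

Constraints 3, 4, and 12 give r − p ≥ 0, p − s ≥ -5, s − r ≥ 6.
Adding all 3 inequalities: the left sides telescope to 0, and the right sides sum to 0 + (-5) + 6 = 1. So 0 ≥ 1, which is false.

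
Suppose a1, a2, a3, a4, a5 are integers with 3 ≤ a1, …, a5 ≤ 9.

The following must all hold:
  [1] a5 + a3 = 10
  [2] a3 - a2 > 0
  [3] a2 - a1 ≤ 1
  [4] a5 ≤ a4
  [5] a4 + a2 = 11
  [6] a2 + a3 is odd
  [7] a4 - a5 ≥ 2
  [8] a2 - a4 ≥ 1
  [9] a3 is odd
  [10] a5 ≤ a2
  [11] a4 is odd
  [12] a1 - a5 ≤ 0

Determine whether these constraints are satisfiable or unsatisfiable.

Unsatisfiable

Constraints 3, 7, 8, and 12 give a5 − a1 ≥ 0, a1 − a2 ≥ -1, a2 − a4 ≥ 1, a4 − a5 ≥ 2.
Adding all 4 inequalities: the left sides telescope to 0, and the right sides sum to 0 + (-1) + 1 + 2 = 2. So 0 ≥ 2, which is false.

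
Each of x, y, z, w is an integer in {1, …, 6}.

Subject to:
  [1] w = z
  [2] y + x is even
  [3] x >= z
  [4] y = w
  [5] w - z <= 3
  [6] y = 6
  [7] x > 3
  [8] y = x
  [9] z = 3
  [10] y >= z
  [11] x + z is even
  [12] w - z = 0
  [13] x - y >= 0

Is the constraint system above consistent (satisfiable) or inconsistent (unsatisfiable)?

Constraint 6 fixes y = 6 and constraint 9 fixes z = 3. Constraints 1 and 4 give y = w = z, so y = z. But 6 ≠ 3 — contradiction.

Unsatisfiable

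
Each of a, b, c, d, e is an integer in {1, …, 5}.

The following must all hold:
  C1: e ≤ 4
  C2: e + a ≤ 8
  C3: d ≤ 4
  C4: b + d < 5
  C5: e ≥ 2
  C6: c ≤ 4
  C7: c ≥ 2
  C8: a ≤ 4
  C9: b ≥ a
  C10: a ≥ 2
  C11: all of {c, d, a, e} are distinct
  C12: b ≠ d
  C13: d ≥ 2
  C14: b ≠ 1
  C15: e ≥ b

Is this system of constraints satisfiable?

Unsatisfiable

Constraints 1, 3, 5, 6, 7, 8, 10, and 13 confine each of c, d, a, e to the 3 values {2, …, 4}.
Constraint 11 requires all 4 of them to be distinct, but only 3 values are available — impossible by the pigeonhole principle.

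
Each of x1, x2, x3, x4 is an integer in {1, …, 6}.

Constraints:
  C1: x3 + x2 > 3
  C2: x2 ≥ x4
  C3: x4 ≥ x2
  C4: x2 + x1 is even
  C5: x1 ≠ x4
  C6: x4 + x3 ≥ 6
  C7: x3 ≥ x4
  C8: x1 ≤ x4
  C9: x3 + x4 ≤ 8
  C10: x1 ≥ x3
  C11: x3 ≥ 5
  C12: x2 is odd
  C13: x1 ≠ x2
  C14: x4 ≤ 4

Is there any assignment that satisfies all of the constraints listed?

From constraints 10 and 11: x1 ≥ x3 and x3 ≥ 5, so x1 ≥ 5. From constraints 8 and 14: x1 ≤ x4 and x4 ≤ 4, so x1 ≤ 4. But 4 < 5, so no value of x1 works.

Unsatisfiable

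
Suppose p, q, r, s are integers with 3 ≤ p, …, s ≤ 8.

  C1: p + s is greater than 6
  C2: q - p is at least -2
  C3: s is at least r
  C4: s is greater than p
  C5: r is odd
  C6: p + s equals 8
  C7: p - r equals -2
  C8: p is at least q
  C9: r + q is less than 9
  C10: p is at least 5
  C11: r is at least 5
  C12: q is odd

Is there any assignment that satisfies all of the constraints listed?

From constraint 10: p ≥ 5. From constraints 3 and 11: s ≥ r ≥ 5. Hence p + s ≥ 10. But constraint 6 requires p + s = 8, and 8 < 10. Contradiction.

Unsatisfiable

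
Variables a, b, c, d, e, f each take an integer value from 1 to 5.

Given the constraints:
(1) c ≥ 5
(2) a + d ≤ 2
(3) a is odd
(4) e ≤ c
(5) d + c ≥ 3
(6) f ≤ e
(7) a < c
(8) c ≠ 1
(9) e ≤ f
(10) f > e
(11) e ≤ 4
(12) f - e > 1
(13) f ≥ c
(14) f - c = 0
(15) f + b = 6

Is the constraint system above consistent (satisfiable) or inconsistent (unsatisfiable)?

Unsatisfiable

From constraints 1 and 13: f ≥ c and c ≥ 5, so f ≥ 5. From constraints 6 and 11: f ≤ e and e ≤ 4, so f ≤ 4. But 4 < 5, so no value of f works.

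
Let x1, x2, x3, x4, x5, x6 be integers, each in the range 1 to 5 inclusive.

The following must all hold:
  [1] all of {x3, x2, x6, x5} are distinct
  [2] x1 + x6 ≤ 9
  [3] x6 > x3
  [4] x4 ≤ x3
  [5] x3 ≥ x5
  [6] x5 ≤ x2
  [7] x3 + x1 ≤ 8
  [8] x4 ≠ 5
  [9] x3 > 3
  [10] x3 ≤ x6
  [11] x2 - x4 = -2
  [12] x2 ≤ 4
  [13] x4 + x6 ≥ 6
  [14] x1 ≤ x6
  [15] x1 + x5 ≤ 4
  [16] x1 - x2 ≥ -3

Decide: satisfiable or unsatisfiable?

Satisfiable

Take x1 = 2, x2 = 2, x3 = 4, x4 = 4, x5 = 1, x6 = 5. Then constraint 2: x1 + x6 = 7; constraint 7: x3 + x1 = 6, and every other listed constraint is also met.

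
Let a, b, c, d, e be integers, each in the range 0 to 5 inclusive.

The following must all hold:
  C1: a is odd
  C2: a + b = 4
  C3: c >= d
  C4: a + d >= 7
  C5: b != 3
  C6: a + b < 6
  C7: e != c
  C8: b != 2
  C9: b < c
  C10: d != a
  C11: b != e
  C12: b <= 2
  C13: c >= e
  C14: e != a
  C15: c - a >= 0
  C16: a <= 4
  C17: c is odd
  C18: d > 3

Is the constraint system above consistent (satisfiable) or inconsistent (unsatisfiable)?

Satisfiable

Try a = 3, b = 1, c = 5, d = 5, e = 4.
Check constraint 2: a + b = 4; constraint 4: a + d = 8. The remaining constraints are straightforward to verify.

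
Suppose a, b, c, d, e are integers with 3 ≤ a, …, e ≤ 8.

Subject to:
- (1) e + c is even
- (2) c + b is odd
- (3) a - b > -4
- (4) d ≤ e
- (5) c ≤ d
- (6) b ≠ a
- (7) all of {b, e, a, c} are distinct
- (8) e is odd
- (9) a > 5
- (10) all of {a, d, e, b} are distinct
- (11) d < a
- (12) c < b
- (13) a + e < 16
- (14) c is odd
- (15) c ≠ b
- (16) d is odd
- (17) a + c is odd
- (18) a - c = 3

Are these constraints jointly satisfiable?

The assignment a = 6, b = 8, c = 3, d = 3, e = 7 works:
  constraint 3 holds since a - b = -2.
  constraint 13 holds since a + e = 13.
  constraint 18 holds since a - c = 3.
The rest check out directly.

Satisfiable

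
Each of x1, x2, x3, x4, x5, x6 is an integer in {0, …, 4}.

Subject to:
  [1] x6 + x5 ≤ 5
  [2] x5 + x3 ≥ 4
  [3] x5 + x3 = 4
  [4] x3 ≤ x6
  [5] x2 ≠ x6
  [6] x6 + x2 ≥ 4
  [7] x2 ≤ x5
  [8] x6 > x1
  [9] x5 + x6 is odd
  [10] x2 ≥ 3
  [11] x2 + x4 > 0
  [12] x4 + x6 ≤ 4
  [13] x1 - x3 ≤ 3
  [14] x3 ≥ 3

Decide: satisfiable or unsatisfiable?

From constraints 4 and 14: x6 ≥ x3 ≥ 3. From constraints 7 and 10: x5 ≥ x2 ≥ 3. Hence x6 + x5 ≥ 6. But constraint 1 requires x6 + x5 ≤ 5, and 5 < 6. Contradiction.

Unsatisfiable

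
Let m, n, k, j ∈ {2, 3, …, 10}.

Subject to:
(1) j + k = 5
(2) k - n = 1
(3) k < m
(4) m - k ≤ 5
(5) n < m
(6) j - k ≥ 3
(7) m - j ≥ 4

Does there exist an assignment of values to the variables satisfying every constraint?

Constraints 4, 6, and 7 give j − k ≥ 3, k − m ≥ -5, m − j ≥ 4.
Adding all 3 inequalities: the left sides telescope to 0, and the right sides sum to 3 + (-5) + 4 = 2. So 0 ≥ 2, which is false.

Unsatisfiable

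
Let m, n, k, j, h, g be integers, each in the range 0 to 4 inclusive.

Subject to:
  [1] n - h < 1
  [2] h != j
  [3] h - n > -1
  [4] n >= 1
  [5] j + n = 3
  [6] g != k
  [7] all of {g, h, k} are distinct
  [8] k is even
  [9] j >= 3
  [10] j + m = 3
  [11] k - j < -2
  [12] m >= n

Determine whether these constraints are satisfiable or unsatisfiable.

From constraint 9: j ≥ 3. From constraints 4 and 12: m ≥ n ≥ 1. Hence j + m ≥ 4. But constraint 10 requires j + m = 3, and 3 < 4. Contradiction.

Unsatisfiable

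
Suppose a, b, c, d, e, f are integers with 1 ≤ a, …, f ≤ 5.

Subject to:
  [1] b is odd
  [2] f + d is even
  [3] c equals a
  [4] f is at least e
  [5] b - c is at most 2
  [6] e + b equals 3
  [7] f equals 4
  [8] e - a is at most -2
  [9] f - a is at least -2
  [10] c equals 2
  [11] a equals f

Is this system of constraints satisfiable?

Unsatisfiable

Constraint 10 fixes c = 2 and constraint 7 fixes f = 4. Constraints 3 and 11 give c = a = f, so c = f. But 2 ≠ 4 — contradiction.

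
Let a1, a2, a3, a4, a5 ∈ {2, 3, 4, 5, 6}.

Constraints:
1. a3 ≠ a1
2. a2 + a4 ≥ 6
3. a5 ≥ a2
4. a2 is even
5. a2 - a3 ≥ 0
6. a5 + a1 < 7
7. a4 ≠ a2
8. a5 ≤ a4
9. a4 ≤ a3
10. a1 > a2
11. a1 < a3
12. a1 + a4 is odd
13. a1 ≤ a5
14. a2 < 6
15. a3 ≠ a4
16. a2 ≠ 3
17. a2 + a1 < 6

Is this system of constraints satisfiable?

Unsatisfiable

Constraints 5, 8, 9, 10, and 13 give a3 ≤ a2, a2 < a1, a1 ≤ a5, a5 ≤ a4, a4 ≤ a3. Chaining: a3 ≤ a2 < a1 ≤ a5 ≤ a4 ≤ a3, which forces a3 < a3 — impossible.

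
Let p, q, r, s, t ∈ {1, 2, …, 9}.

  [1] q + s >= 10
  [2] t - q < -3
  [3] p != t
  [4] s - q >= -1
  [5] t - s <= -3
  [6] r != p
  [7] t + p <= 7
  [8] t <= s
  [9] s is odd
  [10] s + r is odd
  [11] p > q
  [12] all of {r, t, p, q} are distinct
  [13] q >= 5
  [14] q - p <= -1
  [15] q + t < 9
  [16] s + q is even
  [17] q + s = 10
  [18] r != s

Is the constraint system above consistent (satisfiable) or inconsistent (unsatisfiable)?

Satisfiable

The assignment p = 6, q = 5, r = 4, s = 5, t = 1 works:
  constraint 1 holds since q + s = 10.
  constraint 2 holds since t - q = -4.
The rest check out directly.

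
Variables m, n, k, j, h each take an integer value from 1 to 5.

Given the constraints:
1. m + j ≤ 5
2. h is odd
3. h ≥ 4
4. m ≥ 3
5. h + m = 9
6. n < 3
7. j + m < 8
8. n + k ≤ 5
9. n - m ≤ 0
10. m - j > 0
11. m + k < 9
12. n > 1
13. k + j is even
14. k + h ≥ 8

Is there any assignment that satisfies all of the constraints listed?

Satisfiable

Try m = 4, n = 2, k = 3, j = 1, h = 5.
Check constraint 1: m + j = 5; constraint 5: h + m = 9; constraint 7: j + m = 5. The remaining constraints are straightforward to verify.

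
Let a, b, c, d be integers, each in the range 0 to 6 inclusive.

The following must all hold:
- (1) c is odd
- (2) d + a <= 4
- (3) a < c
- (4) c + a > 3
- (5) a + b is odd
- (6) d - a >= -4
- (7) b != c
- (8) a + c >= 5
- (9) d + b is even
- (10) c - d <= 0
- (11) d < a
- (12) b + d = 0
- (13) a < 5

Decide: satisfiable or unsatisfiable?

Unsatisfiable

Constraints 3, 10, and 11 give c ≤ d, d < a, a < c. Chaining: c ≤ d < a < c, which forces c < c — impossible.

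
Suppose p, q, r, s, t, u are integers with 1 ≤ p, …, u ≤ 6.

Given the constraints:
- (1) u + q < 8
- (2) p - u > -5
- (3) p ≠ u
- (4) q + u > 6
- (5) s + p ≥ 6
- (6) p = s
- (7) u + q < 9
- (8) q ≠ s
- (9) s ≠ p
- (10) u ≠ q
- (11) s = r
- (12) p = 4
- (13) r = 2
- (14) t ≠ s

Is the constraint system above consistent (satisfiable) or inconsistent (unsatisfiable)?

Unsatisfiable

Constraint 12 fixes p = 4 and constraint 13 fixes r = 2. Constraints 6 and 11 give p = s = r, so p = r. But 4 ≠ 2 — contradiction.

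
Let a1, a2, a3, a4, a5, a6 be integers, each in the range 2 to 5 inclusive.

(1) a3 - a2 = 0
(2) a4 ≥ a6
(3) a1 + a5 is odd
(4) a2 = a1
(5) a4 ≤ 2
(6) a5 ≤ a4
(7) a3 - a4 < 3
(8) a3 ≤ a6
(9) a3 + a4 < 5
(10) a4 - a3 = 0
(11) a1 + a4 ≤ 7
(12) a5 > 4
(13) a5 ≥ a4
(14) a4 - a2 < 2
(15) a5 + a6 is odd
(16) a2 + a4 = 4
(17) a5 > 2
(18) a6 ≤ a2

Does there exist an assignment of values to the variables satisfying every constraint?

From constraint 12: a5 ≥ 5. From constraints 5 and 6: a5 ≤ a4 and a4 ≤ 2, so a5 ≤ 2. But 2 < 5, so no value of a5 works.

Unsatisfiable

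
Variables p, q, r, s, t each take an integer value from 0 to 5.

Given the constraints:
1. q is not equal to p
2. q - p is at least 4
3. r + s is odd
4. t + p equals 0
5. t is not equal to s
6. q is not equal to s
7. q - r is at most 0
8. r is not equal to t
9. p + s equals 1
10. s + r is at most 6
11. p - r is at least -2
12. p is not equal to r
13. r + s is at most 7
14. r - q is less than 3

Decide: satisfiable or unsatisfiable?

Unsatisfiable

Constraints 2, 7, and 11 give r − q ≥ 0, q − p ≥ 4, p − r ≥ -2.
Adding all 3 inequalities: the left sides telescope to 0, and the right sides sum to 0 + 4 + (-2) = 2. So 0 ≥ 2, which is false.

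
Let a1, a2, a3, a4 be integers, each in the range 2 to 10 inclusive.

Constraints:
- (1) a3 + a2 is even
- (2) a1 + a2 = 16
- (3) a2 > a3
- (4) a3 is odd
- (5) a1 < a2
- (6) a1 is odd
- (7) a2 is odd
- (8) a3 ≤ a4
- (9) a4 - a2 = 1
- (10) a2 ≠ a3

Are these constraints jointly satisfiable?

Satisfiable

One satisfying assignment is a1 = 7, a2 = 9, a3 = 5, a4 = 10.
For the less obvious constraints — constraint 2: a1 + a2 = 16; constraint 9: a4 - a2 = 1 — and the others hold by inspection.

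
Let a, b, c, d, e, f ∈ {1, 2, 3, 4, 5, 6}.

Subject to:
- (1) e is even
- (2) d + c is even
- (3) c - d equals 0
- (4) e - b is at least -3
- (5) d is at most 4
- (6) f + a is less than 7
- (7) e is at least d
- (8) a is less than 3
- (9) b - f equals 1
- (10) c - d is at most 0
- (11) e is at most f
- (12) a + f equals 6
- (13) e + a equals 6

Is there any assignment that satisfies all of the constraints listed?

Satisfiable

One satisfying assignment is a = 2, b = 5, c = 4, d = 4, e = 4, f = 4.
For the less obvious constraints — constraint 3: c - d = 0; constraint 4: e - b = -1; constraint 6: f + a = 6 — and the others hold by inspection.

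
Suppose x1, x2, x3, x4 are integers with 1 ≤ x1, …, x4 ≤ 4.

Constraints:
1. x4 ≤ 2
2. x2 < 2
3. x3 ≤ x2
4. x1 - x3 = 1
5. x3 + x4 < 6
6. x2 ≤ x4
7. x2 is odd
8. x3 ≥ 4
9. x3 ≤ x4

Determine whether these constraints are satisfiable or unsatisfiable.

From constraints 3 and 8: x2 ≥ x3 and x3 ≥ 4, so x2 ≥ 4. From constraints 1 and 6: x2 ≤ x4 and x4 ≤ 2, so x2 ≤ 2. But 2 < 4, so no value of x2 works.

Unsatisfiable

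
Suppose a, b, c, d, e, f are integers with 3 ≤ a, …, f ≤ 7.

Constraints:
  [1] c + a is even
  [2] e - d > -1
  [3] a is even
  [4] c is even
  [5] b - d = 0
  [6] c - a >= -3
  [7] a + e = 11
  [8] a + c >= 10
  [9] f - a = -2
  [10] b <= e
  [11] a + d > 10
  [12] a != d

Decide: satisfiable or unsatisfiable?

Satisfiable

Setting (a, b, c, d, e, f) = (6, 5, 6, 5, 5, 4) satisfies everything: constraint 2: e - d = 0; constraint 5: b - d = 0, and the others follow.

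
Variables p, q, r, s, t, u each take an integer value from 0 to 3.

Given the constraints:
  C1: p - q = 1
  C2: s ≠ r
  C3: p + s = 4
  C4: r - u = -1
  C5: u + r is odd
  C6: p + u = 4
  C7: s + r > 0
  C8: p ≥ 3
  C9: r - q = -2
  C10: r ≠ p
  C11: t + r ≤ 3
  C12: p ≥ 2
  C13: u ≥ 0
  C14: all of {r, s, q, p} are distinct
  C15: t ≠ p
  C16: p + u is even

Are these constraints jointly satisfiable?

Take p = 3, q = 2, r = 0, s = 1, t = 1, u = 1. Then constraint 1: p - q = 1; constraint 3: p + s = 4, and every other listed constraint is also met.

Satisfiable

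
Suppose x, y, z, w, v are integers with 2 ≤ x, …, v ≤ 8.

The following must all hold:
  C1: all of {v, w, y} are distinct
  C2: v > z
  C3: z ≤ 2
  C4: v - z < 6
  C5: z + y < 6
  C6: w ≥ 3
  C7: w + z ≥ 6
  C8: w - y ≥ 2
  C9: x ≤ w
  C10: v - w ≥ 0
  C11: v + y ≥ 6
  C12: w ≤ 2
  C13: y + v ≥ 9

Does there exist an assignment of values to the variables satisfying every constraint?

From constraint 12: w ≤ 2. From constraint 3: z ≤ 2. Hence w + z ≤ 4. But constraint 7 requires w + z ≥ 6, and 6 > 4. Contradiction.

Unsatisfiable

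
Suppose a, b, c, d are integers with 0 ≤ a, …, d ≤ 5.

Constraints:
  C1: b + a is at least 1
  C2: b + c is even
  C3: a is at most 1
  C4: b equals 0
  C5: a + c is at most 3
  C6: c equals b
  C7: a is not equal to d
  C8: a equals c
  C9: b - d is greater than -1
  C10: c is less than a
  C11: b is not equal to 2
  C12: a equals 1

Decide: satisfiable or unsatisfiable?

Constraint 12 fixes a = 1 and constraint 4 fixes b = 0. Constraints 6 and 8 give a = c = b, so a = b. But 1 ≠ 0 — contradiction.

Unsatisfiable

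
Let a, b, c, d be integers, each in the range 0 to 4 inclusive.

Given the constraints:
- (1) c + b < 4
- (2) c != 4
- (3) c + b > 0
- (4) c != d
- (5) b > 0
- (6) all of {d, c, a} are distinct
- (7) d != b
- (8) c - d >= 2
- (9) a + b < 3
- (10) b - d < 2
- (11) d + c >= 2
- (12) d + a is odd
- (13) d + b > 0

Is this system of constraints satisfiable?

Setting (a, b, c, d) = (1, 1, 2, 0) satisfies everything: constraint 1: c + b = 3; constraint 3: c + b = 3; constraint 8: c - d = 2, and the others follow.

Satisfiable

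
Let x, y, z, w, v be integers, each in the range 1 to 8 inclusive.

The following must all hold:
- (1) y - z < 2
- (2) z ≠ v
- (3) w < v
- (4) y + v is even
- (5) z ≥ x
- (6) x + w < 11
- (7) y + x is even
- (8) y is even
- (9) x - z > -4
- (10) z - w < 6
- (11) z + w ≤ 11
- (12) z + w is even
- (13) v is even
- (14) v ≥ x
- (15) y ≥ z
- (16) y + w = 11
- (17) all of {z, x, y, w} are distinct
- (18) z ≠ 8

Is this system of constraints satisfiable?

Satisfiable

Try x = 6, y = 8, z = 7, w = 3, v = 8.
Check constraint 1: y - z = 1; constraint 6: x + w = 9; constraint 9: x - z = -1. The remaining constraints are straightforward to verify.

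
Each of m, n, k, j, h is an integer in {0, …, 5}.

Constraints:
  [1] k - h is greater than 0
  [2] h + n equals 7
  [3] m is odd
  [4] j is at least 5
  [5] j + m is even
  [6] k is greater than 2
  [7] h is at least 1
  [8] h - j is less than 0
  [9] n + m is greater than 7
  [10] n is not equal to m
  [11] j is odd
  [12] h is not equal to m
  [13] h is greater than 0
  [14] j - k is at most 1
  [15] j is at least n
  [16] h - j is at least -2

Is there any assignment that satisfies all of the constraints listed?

Satisfiable

Try m = 5, n = 4, k = 5, j = 5, h = 3.
Check constraint 1: k - h = 2; constraint 2: h + n = 7; constraint 8: h - j = -2. The remaining constraints are straightforward to verify.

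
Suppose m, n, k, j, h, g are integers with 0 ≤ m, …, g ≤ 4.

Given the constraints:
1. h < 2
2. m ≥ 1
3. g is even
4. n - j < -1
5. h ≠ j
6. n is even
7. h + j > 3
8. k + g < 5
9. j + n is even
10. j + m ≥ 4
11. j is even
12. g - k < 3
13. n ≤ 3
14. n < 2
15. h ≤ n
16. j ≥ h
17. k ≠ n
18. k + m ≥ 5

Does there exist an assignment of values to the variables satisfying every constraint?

Satisfiable

Try m = 3, n = 0, k = 2, j = 4, h = 0, g = 2.
Check constraint 4: n - j = -4; constraint 7: h + j = 4. The remaining constraints are straightforward to verify.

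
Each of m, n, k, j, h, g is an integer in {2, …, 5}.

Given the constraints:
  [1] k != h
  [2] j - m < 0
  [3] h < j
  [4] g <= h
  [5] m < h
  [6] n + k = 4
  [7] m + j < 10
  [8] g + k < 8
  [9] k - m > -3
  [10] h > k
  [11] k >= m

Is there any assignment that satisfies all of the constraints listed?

Constraints 2, 3, 10, and 11 give j < m, m ≤ k, k < h, h < j. Chaining: j < m ≤ k < h < j, which forces j < j — impossible.

Unsatisfiable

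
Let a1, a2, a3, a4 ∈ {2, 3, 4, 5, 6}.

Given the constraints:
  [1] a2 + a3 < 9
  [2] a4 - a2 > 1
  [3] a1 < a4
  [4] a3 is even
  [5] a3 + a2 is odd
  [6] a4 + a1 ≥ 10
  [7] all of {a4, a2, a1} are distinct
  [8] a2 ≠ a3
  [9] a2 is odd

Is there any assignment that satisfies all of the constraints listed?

Satisfiable

One satisfying assignment is a1 = 5, a2 = 3, a3 = 4, a4 = 6.
For the less obvious constraints — constraint 1: a2 + a3 = 7; constraint 2: a4 - a2 = 3; constraint 6: a4 + a1 = 11 — and the others hold by inspection.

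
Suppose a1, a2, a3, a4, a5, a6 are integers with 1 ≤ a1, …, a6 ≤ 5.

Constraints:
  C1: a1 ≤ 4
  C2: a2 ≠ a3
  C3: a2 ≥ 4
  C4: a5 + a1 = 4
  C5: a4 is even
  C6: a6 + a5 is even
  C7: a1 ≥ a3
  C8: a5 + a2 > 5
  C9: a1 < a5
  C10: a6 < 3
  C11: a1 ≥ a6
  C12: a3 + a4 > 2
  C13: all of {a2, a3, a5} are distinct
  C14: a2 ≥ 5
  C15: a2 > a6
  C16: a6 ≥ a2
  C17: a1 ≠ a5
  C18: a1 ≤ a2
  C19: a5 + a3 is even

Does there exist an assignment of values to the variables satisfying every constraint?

From constraints 14 and 16: a6 ≥ a2 and a2 ≥ 5, so a6 ≥ 5. From constraints 1 and 11: a6 ≤ a1 and a1 ≤ 4, so a6 ≤ 4. But 4 < 5, so no value of a6 works.

Unsatisfiable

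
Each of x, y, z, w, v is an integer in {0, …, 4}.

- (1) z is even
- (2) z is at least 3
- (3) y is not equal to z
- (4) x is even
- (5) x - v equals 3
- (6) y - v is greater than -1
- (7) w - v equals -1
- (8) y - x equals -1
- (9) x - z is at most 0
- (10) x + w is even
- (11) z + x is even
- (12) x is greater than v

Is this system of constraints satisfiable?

Setting (x, y, z, w, v) = (4, 3, 4, 0, 1) satisfies everything: constraint 5: x - v = 3; constraint 6: y - v = 2; constraint 7: w - v = -1, and the others follow.

Satisfiable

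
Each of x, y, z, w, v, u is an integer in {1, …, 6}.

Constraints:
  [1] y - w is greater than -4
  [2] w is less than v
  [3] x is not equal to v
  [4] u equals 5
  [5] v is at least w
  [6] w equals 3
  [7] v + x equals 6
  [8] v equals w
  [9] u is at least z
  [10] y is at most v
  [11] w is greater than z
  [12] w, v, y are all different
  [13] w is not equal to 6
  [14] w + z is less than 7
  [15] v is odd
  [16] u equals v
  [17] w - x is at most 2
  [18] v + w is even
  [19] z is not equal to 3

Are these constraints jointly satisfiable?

Constraint 4 fixes u = 5 and constraint 6 fixes w = 3. Constraints 8 and 16 give u = v = w, so u = w. But 5 ≠ 3 — contradiction.

Unsatisfiable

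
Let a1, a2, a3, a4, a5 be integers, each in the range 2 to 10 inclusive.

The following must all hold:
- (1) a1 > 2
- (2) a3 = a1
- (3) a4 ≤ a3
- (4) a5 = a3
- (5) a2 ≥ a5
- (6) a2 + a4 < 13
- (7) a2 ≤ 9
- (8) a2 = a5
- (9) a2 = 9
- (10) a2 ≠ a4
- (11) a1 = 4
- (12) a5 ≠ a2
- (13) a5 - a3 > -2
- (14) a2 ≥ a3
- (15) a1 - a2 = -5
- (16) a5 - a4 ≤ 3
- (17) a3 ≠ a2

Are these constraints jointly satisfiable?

Constraint 9 fixes a2 = 9 and constraint 11 fixes a1 = 4. Constraints 2, 4, and 8 give a2 = a5 = a3 = a1, so a2 = a1. But 9 ≠ 4 — contradiction.

Unsatisfiable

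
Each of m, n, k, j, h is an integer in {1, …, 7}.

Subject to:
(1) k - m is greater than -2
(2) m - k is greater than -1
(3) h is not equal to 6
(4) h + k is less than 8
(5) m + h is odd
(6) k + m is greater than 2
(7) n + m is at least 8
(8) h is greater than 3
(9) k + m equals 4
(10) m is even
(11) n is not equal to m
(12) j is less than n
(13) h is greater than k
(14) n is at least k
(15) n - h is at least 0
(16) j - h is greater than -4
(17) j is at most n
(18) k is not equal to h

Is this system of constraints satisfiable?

Try m = 2, n = 6, k = 2, j = 2, h = 5.
Check constraint 1: k - m = 0; constraint 2: m - k = 0; constraint 4: h + k = 7. The remaining constraints are straightforward to verify.

Satisfiable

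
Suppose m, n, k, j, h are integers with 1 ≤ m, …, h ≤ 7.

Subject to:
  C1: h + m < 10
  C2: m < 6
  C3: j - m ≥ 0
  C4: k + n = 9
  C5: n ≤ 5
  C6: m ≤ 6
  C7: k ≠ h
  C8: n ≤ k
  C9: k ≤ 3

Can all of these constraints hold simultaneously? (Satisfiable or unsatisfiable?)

Unsatisfiable

From constraint 9: k ≤ 3. From constraint 5: n ≤ 5. Hence k + n ≤ 8. But constraint 4 requires k + n = 9, and 9 > 8. Contradiction.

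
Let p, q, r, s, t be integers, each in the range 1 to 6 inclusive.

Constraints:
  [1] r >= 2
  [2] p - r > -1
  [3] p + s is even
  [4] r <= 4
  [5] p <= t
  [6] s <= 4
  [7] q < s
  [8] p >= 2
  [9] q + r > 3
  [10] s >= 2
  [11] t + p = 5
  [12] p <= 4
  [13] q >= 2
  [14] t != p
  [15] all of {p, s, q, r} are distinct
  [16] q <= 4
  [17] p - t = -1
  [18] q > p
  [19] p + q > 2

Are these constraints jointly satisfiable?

Constraints 1, 4, 6, 8, 10, 12, 13, and 16 confine each of p, s, q, r to the 3 values {2, …, 4}.
Constraint 15 requires all 4 of them to be distinct, but only 3 values are available — impossible by the pigeonhole principle.

Unsatisfiable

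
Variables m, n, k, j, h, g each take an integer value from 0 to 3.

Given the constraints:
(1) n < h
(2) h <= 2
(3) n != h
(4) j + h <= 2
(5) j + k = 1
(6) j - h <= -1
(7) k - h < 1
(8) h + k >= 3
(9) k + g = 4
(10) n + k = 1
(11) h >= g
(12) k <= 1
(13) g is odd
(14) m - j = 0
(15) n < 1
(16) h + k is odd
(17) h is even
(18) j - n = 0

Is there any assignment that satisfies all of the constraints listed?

Unsatisfiable

From constraint 12: k ≤ 1. From constraints 2 and 11: g ≤ h ≤ 2. Hence k + g ≤ 3. But constraint 9 requires k + g = 4, and 4 > 3. Contradiction.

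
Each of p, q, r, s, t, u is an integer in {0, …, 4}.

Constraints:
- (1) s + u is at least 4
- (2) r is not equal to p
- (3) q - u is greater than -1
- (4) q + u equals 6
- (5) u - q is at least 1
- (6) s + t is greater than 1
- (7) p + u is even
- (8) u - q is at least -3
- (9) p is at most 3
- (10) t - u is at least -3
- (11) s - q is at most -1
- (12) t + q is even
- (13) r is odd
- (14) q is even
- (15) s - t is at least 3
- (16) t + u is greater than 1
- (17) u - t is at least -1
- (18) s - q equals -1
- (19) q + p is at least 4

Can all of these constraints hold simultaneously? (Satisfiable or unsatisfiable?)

Constraints 5, 10, 11, and 15 give q − s ≥ 1, s − t ≥ 3, t − u ≥ -3, u − q ≥ 1.
Adding all 4 inequalities: the left sides telescope to 0, and the right sides sum to 1 + 3 + (-3) + 1 = 2. So 0 ≥ 2, which is false.

Unsatisfiable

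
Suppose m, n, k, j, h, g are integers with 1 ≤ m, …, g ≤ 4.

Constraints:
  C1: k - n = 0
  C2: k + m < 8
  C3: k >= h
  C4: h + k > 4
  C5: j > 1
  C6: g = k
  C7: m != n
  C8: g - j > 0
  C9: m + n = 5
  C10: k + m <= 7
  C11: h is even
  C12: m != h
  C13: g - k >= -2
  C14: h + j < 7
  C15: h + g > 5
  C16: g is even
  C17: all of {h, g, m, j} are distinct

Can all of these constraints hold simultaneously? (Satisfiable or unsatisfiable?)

Try m = 1, n = 4, k = 4, j = 3, h = 2, g = 4.
Check constraint 1: k - n = 0; constraint 2: k + m = 5; constraint 4: h + k = 6. The remaining constraints are straightforward to verify.

Satisfiable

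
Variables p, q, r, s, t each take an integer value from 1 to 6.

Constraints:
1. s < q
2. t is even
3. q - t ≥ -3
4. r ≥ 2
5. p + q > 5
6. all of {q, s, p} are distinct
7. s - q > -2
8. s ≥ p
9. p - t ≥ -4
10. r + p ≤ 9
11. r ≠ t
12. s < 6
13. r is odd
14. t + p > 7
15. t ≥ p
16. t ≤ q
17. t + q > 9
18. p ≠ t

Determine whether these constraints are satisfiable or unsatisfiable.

Satisfiable

Try p = 2, q = 6, r = 5, s = 5, t = 6.
Check constraint 3: q - t = 0; constraint 5: p + q = 8; constraint 7: s - q = -1. The remaining constraints are straightforward to verify.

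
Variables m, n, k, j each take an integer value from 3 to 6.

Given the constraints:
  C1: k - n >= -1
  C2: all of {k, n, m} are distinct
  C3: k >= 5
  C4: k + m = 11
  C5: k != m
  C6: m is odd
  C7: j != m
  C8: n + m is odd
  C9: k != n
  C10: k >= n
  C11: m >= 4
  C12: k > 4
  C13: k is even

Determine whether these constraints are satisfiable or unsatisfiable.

One satisfying assignment is m = 5, n = 4, k = 6, j = 3.
For the less obvious constraints — constraint 1: k - n = 2; constraint 2: values 6, 4, 5 are distinct; constraint 4: k + m = 11 — and the others hold by inspection.

Satisfiable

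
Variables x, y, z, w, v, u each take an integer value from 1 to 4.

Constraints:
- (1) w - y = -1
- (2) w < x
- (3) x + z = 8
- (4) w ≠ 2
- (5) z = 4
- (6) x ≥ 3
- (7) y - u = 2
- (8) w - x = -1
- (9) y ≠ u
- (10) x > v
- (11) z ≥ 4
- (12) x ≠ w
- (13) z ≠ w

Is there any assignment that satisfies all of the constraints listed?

Satisfiable

Setting (x, y, z, w, v, u) = (4, 4, 4, 3, 2, 2) satisfies everything: constraint 1: w - y = -1; constraint 3: x + z = 8, and the others follow.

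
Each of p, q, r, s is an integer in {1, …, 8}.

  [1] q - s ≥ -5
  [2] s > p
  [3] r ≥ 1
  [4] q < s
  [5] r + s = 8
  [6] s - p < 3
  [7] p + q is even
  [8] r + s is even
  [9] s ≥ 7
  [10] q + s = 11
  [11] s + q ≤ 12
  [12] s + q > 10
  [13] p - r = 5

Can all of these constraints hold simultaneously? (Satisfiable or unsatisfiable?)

Satisfiable

Try p = 6, q = 4, r = 1, s = 7.
Check constraint 1: q - s = -3; constraint 5: r + s = 8. The remaining constraints are straightforward to verify.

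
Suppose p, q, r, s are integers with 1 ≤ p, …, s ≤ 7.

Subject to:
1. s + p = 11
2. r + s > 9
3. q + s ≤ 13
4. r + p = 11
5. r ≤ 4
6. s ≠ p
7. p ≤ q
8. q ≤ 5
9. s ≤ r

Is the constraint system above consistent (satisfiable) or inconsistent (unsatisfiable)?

Unsatisfiable

From constraints 5 and 9: s ≤ r ≤ 4. From constraints 7 and 8: p ≤ q ≤ 5. Hence s + p ≤ 9. But constraint 1 requires s + p = 11, and 11 > 9. Contradiction.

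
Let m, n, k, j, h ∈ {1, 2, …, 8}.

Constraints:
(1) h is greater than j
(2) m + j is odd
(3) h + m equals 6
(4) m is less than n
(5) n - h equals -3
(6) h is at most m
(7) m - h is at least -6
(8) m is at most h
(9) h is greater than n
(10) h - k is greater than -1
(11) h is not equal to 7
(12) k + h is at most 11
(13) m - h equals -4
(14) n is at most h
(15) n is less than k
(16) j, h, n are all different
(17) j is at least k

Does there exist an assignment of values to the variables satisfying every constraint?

Constraints 1, 4, 6, 15, and 17 give m < n, n < k, k ≤ j, j < h, h ≤ m. Chaining: m < n < k ≤ j < h ≤ m, which forces m < m — impossible.

Unsatisfiable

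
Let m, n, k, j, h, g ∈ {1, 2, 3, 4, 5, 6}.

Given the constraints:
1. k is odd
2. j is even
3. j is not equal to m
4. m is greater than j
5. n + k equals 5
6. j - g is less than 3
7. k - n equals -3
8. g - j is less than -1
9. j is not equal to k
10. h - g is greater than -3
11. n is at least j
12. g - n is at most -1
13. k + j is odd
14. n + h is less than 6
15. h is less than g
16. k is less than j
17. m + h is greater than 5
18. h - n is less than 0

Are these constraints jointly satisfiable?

Satisfiable

Try m = 6, n = 4, k = 1, j = 4, h = 1, g = 2.
Check constraint 5: n + k = 5; constraint 6: j - g = 2. The remaining constraints are straightforward to verify.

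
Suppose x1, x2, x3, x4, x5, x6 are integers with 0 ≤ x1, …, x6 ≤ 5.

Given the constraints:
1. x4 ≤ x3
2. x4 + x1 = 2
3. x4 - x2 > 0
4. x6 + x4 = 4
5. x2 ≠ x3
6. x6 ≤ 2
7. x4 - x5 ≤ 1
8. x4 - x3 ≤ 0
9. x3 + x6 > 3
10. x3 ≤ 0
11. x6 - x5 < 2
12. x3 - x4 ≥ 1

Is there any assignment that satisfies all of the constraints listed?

From constraint 6: x6 ≤ 2. From constraints 1 and 10: x4 ≤ x3 ≤ 0. Hence x6 + x4 ≤ 2. But constraint 4 requires x6 + x4 = 4, and 4 > 2. Contradiction.

Unsatisfiable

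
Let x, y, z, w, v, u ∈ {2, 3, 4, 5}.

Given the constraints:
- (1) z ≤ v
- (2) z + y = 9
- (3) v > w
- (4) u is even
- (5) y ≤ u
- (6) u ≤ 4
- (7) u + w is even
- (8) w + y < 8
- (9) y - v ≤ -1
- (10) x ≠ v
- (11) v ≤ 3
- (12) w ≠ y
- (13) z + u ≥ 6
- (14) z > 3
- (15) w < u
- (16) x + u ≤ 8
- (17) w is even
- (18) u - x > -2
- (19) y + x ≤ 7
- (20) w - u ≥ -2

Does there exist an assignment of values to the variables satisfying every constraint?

From constraints 1 and 11: z ≤ v ≤ 3. From constraints 5 and 6: y ≤ u ≤ 4. Hence z + y ≤ 7. But constraint 2 requires z + y = 9, and 9 > 7. Contradiction.

Unsatisfiable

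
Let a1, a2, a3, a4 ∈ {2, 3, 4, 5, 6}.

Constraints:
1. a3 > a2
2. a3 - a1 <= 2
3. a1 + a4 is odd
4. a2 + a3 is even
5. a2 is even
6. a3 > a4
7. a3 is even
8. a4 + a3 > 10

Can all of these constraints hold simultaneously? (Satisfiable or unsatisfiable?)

Satisfiable

Setting (a1, a2, a3, a4) = (6, 4, 6, 5) satisfies everything: constraint 2: a3 - a1 = 0; constraint 3: a1 + a4 = 11 is odd; constraint 8: a4 + a3 = 11, and the others follow.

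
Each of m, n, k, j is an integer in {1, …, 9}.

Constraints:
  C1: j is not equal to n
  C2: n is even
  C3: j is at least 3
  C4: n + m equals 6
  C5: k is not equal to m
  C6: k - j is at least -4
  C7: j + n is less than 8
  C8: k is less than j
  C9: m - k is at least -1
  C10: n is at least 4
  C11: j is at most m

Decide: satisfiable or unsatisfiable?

Unsatisfiable

From constraint 10: n ≥ 4. From constraints 3 and 11: m ≥ j ≥ 3. Hence n + m ≥ 7. But constraint 4 requires n + m = 6, and 6 < 7. Contradiction.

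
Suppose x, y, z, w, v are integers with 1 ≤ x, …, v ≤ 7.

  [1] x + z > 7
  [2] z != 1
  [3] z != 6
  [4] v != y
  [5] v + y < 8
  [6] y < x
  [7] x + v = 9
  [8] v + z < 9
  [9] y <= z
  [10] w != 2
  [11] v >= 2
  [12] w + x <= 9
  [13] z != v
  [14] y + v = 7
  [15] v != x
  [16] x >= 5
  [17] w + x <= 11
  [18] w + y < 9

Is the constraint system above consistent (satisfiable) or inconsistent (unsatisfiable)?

The assignment x = 6, y = 4, z = 4, w = 3, v = 3 works:
  constraint 1 holds since x + z = 10.
  constraint 5 holds since v + y = 7.
  constraint 7 holds since x + v = 9.
The rest check out directly.

Satisfiable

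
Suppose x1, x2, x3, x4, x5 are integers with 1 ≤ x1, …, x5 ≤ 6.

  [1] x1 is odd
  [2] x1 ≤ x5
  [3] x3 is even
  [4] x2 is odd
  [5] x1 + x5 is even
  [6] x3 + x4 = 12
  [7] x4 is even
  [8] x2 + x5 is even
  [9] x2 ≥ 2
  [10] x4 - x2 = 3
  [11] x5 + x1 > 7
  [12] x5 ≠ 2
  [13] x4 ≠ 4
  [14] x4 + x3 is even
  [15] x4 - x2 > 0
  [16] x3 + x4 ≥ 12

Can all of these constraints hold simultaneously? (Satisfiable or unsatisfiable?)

The assignment x1 = 3, x2 = 3, x3 = 6, x4 = 6, x5 = 5 works:
  constraint 6 holds since x3 + x4 = 12.
  constraint 10 holds since x4 - x2 = 3.
  constraint 11 holds since x5 + x1 = 8.
The rest check out directly.

Satisfiable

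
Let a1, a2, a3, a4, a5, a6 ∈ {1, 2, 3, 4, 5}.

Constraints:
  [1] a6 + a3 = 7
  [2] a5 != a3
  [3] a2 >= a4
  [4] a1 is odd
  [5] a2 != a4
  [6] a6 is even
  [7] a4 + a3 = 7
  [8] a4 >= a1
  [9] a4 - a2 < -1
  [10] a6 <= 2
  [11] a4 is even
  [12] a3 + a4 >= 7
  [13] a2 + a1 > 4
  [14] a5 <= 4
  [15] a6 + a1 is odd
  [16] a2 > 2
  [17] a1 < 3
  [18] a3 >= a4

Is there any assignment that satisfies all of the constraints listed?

Satisfiable

The assignment a1 = 1, a2 = 4, a3 = 5, a4 = 2, a5 = 4, a6 = 2 works:
  constraint 1 holds since a6 + a3 = 7.
  constraint 7 holds since a4 + a3 = 7.
The rest check out directly.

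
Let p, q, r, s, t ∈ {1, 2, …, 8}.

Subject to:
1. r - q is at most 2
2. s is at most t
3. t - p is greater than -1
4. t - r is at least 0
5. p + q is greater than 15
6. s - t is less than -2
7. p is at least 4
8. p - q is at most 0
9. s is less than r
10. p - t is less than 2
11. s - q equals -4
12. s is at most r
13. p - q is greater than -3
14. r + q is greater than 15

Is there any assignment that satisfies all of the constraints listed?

Satisfiable

Setting (p, q, r, s, t) = (8, 8, 8, 4, 8) satisfies everything: constraint 1: r - q = 0; constraint 3: t - p = 0; constraint 4: t - r = 0, and the others follow.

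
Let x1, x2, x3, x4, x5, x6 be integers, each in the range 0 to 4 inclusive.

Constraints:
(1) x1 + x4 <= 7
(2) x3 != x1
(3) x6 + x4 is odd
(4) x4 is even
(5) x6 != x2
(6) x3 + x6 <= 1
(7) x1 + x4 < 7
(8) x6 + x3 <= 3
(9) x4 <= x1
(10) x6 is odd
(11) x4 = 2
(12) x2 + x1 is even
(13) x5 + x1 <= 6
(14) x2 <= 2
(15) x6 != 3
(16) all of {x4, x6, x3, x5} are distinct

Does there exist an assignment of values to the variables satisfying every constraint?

Satisfiable

Take x1 = 2, x2 = 2, x3 = 0, x4 = 2, x5 = 3, x6 = 1. Then constraint 1: x1 + x4 = 4; constraint 6: x3 + x6 = 1, and every other listed constraint is also met.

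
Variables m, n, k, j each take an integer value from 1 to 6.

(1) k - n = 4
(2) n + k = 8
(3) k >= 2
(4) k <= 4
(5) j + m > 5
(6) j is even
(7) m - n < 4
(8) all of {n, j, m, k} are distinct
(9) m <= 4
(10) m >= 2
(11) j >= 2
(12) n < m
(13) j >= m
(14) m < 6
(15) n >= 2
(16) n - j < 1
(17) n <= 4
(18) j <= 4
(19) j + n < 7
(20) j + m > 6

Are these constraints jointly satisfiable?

Unsatisfiable

Constraints 3, 4, 9, 10, 11, 15, 17, and 18 confine each of n, j, m, k to the 3 values {2, …, 4}.
Constraint 8 requires all 4 of them to be distinct, but only 3 values are available — impossible by the pigeonhole principle.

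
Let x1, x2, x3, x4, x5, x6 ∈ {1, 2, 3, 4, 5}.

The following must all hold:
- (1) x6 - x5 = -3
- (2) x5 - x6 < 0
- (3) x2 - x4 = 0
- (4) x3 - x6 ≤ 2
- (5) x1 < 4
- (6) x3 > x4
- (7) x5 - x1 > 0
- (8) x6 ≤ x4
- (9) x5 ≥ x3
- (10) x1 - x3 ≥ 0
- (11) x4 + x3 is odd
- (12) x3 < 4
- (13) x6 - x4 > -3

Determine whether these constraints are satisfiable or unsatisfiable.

Unsatisfiable

Constraints 2, 6, 7, 8, and 10 give x1 < x5, x5 < x6, x6 ≤ x4, x4 < x3, x3 ≤ x1. Chaining: x1 < x5 < x6 ≤ x4 < x3 ≤ x1, which forces x1 < x1 — impossible.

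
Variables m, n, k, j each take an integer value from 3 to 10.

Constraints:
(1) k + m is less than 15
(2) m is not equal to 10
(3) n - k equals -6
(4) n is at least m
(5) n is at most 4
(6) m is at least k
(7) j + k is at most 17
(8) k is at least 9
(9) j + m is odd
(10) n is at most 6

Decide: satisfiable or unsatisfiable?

Unsatisfiable

From constraints 6 and 8: m ≥ k and k ≥ 9, so m ≥ 9. From constraints 4 and 5: m ≤ n and n ≤ 4, so m ≤ 4. But 4 < 9, so no value of m works.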